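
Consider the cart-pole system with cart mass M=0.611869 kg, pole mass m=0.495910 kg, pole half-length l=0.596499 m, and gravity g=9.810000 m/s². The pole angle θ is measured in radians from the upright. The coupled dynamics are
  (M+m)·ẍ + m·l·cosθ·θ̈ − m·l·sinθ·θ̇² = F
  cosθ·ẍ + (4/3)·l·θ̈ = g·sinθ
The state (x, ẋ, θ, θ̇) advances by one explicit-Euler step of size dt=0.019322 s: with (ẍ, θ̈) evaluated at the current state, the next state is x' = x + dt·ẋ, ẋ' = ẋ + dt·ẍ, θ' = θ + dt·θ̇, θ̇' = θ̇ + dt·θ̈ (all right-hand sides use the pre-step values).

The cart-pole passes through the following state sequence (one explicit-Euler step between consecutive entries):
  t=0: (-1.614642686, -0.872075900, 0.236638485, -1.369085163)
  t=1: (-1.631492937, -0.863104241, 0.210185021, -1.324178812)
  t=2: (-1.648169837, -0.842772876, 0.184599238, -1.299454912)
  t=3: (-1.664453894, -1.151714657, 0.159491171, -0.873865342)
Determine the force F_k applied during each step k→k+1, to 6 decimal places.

step 0→1:
  ẍ = (ẋ'−ẋ)/dt = (-0.863104241−-0.872075900)/0.019322 = 0.464324
  θ̈ = (θ̇'−θ̇)/dt = (-1.324178812−-1.369085163)/0.019322 = 2.324105
  sinθ=0.234436, cosθ=0.972132
  F = (M+m)·ẍ + m·l·cosθ·θ̈ − m·l·sinθ·θ̇² = 0.514368 + 0.668334 − 0.129986 = 1.052715
step 1→2:
  ẍ = (ẋ'−ẋ)/dt = (-0.842772876−-0.863104241)/0.019322 = 1.052239
  θ̈ = (θ̇'−θ̇)/dt = (-1.299454912−-1.324178812)/0.019322 = 1.279572
  sinθ=0.208641, cosθ=0.977992
  F = (M+m)·ẍ + m·l·cosθ·θ̈ − m·l·sinθ·θ̇² = 1.165648 + 0.370180 − 0.108219 = 1.427609
step 2→3:
  ẍ = (ẋ'−ẋ)/dt = (-1.151714657−-0.842772876)/0.019322 = -15.989120
  θ̈ = (θ̇'−θ̇)/dt = (-0.873865342−-1.299454912)/0.019322 = 22.026166
  sinθ=0.183553, cosθ=0.983010
  F = (M+m)·ẍ + m·l·cosθ·θ̈ − m·l·sinθ·θ̇² = -17.712412 + 6.404856 − 0.091684 = -11.399240

F_0 = 1.052715 N
F_1 = 1.427609 N
F_2 = -11.399240 N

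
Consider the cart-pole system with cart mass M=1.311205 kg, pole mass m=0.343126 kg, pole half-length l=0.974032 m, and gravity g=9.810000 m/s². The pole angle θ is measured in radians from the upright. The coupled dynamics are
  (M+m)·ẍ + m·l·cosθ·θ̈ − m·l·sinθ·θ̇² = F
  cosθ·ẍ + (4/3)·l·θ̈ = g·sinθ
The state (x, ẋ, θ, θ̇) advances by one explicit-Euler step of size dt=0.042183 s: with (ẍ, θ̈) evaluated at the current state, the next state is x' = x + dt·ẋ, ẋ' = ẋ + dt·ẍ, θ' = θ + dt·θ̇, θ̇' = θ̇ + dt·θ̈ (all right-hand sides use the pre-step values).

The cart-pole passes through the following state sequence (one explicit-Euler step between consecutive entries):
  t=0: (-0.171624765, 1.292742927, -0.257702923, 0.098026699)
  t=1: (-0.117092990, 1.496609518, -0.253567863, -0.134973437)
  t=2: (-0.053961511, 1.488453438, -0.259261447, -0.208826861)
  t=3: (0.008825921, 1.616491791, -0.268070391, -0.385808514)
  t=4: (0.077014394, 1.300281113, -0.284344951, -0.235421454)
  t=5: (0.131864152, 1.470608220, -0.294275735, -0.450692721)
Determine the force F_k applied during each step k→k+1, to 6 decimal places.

step 0→1:
  ẍ = (ẋ'−ẋ)/dt = (1.496609518−1.292742927)/0.042183 = 4.832909
  θ̈ = (θ̇'−θ̇)/dt = (-0.134973437−0.098026699)/0.042183 = -5.523555
  sinθ=-0.254860, cosθ=0.966978
  F = (M+m)·ẍ + m·l·cosθ·θ̈ − m·l·sinθ·θ̇² = 7.995231 + -1.785098 − -0.000818 = 6.210951
step 1→2:
  ẍ = (ẋ'−ẋ)/dt = (1.488453438−1.496609518)/0.042183 = -0.193350
  θ̈ = (θ̇'−θ̇)/dt = (-0.208826861−-0.134973437)/0.042183 = -1.750786
  sinθ=-0.250859, cosθ=0.968024
  F = (M+m)·ẍ + m·l·cosθ·θ̈ − m·l·sinθ·θ̇² = -0.319865 + -0.566430 − -0.001527 = -0.884767
step 2→3:
  ẍ = (ẋ'−ẋ)/dt = (1.616491791−1.488453438)/0.042183 = 3.035307
  θ̈ = (θ̇'−θ̇)/dt = (-0.385808514−-0.208826861)/0.042183 = -4.195568
  sinθ=-0.256367, cosθ=0.966580
  F = (M+m)·ẍ + m·l·cosθ·θ̈ − m·l·sinθ·θ̇² = 5.021402 + -1.355362 − -0.003736 = 3.669777
step 3→4:
  ẍ = (ẋ'−ẋ)/dt = (1.300281113−1.616491791)/0.042183 = -7.496164
  θ̈ = (θ̇'−θ̇)/dt = (-0.235421454−-0.385808514)/0.042183 = 3.565111
  sinθ=-0.264871, cosθ=0.964284
  F = (M+m)·ẍ + m·l·cosθ·θ̈ − m·l·sinθ·θ̇² = -12.401136 + 1.148960 − -0.013177 = -11.239000
step 4→5:
  ẍ = (ẋ'−ẋ)/dt = (1.470608220−1.300281113)/0.042183 = 4.037814
  θ̈ = (θ̇'−θ̇)/dt = (-0.450692721−-0.235421454)/0.042183 = -5.103271
  sinθ=-0.280529, cosθ=0.959846
  F = (M+m)·ẍ + m·l·cosθ·θ̈ − m·l·sinθ·θ̇² = 6.679881 + -1.637106 − -0.005196 = 5.047971

F_0 = 6.210951 N
F_1 = -0.884767 N
F_2 = 3.669777 N
F_3 = -11.239000 N
F_4 = 5.047971 N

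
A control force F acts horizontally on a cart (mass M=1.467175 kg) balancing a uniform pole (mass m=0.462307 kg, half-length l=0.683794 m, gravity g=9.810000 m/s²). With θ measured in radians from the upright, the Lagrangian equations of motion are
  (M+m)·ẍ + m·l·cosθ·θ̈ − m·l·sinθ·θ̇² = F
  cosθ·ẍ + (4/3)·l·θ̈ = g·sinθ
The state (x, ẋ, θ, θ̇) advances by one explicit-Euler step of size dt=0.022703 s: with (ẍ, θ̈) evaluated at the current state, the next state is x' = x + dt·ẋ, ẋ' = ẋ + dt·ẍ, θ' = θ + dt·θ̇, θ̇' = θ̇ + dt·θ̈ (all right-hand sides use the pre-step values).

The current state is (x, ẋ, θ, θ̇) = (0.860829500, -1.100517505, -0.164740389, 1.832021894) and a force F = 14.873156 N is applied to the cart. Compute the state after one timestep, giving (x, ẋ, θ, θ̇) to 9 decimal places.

(0.835844451, -0.883060893, -0.123147996, 1.556678974)

sinθ=-0.163996240, cosθ=0.986460964
temp = (F + m·l·θ̇²·sinθ)/(M+m) = (14.873156 + -0.174000688)/1.929482 = 7.618187323
θ̈ = (g·sinθ − cosθ·temp)/(l·(4/3 − m·cos²θ/(M+m))) = -12.128041249
ẍ = temp − m·l·θ̈·cosθ/(M+m) = 9.578320561
Euler: x'=0.860829500+0.022703·-1.100517505=0.835844451, ẋ'=-1.100517505+0.022703·9.578320561=-0.883060893
       θ'=-0.164740389+0.022703·1.832021894=-0.123147996, θ̇'=1.832021894+0.022703·-12.128041249=1.556678974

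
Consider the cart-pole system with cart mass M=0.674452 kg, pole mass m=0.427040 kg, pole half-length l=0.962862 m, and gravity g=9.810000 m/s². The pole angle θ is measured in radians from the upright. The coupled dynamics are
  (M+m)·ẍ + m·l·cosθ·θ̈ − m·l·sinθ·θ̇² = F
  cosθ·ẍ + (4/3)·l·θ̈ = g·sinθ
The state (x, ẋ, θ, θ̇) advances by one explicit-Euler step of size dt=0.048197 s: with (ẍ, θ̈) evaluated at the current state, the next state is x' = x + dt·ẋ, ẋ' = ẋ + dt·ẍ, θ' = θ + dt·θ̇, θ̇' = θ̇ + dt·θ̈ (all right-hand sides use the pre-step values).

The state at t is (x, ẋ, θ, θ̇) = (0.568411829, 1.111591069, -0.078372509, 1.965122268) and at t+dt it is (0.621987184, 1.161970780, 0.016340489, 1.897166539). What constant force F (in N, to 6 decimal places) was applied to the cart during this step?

F = 0.697725 N

ẍ = (ẋ'−ẋ)/dt = (1.161970780−1.111591069)/0.048197 = 1.045287
θ̈ = (θ̇'−θ̇)/dt = (1.897166539−1.965122268)/0.048197 = -1.409958
sinθ=-0.078292, cosθ=0.996930
F = (M+m)·ẍ + m·l·cosθ·θ̈ − m·l·sinθ·θ̇² = 1.151376 + -0.577968 − -0.124317 = 0.697725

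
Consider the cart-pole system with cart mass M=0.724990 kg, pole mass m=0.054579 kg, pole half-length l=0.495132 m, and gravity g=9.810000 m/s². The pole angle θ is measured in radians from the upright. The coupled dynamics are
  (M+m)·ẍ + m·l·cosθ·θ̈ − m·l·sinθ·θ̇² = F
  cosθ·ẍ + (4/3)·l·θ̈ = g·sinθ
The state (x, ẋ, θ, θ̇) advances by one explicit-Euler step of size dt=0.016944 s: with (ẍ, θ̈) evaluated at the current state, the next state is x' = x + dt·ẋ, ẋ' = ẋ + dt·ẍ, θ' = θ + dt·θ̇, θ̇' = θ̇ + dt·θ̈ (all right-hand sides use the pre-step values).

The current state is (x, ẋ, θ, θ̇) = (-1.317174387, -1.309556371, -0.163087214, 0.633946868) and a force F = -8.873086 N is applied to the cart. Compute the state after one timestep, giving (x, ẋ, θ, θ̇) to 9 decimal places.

sinθ=-0.162365224, cosθ=0.986730730
temp = (F + m·l·θ̇²·sinθ)/(M+m) = (-8.873086 + -0.001763378)/0.779569 = -11.384302579
θ̈ = (g·sinθ − cosθ·temp)/(l·(4/3 − m·cos²θ/(M+m))) = 15.389618135
ẍ = temp − m·l·θ̈·cosθ/(M+m) = -11.910705762
Euler: x'=-1.317174387+0.016944·-1.309556371=-1.339363510, ẋ'=-1.309556371+0.016944·-11.910705762=-1.511371369
       θ'=-0.163087214+0.016944·0.633946868=-0.152345618, θ̇'=0.633946868+0.016944·15.389618135=0.894708558

(-1.339363510, -1.511371369, -0.152345618, 0.894708558)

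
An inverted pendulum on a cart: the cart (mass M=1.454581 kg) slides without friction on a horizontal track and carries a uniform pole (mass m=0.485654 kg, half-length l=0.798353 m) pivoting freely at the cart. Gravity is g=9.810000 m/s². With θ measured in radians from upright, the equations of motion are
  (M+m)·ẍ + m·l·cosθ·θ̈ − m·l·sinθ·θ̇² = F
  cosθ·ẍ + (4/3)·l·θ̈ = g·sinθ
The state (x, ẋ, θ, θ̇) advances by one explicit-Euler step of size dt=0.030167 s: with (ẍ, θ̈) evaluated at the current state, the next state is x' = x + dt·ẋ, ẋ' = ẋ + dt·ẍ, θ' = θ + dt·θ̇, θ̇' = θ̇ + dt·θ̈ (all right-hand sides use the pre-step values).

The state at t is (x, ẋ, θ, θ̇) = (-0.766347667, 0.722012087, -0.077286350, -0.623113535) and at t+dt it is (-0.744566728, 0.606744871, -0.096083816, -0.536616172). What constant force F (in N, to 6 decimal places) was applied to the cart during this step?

F = -6.293563 N

ẍ = (ẋ'−ẋ)/dt = (0.606744871−0.722012087)/0.030167 = -3.820970
θ̈ = (θ̇'−θ̇)/dt = (-0.536616172−-0.623113535)/0.030167 = 2.867284
sinθ=-0.077209, cosθ=0.997015
F = (M+m)·ẍ + m·l·cosθ·θ̈ − m·l·sinθ·θ̇² = -7.413581 + 1.108394 − -0.011623 = -6.293563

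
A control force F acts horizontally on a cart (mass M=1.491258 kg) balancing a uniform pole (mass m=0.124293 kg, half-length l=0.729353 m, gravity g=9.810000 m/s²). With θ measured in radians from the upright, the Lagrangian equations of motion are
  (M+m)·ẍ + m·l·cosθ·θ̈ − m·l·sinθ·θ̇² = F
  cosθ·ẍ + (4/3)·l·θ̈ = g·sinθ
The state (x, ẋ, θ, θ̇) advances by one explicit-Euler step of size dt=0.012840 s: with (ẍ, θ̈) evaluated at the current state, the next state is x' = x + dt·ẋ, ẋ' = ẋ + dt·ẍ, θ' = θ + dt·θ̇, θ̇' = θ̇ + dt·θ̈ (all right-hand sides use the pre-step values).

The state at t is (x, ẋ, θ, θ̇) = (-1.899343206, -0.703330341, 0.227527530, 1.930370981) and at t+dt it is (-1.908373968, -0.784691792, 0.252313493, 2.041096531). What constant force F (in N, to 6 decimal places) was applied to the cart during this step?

ẍ = (ẋ'−ẋ)/dt = (-0.784691792−-0.703330341)/0.012840 = -6.336562
θ̈ = (θ̇'−θ̇)/dt = (2.041096531−1.930370981)/0.012840 = 8.623485
sinθ=0.225569, cosθ=0.974227
F = (M+m)·ẍ + m·l·cosθ·θ̈ − m·l·sinθ·θ̇² = -10.237038 + 0.761601 − 0.076198 = -9.551636

F = -9.551636 N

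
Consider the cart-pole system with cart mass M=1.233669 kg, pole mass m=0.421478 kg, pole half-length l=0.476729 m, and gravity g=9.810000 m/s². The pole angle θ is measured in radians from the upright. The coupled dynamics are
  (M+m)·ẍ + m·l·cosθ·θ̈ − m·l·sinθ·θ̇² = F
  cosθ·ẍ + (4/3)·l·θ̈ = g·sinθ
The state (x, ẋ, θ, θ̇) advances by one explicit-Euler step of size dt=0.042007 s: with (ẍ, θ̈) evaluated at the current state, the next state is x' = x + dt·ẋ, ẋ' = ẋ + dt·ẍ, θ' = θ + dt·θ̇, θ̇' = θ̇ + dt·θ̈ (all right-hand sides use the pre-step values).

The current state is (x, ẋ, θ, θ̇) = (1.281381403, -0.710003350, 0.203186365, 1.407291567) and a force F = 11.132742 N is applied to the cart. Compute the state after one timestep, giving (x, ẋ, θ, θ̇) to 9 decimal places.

(1.251556292, -0.380631847, 0.262302462, 1.030599557)

sinθ=0.201791167, cosθ=0.979428571
temp = (F + m·l·θ̇²·sinθ)/(M+m) = (11.132742 + 0.080300233)/1.655147 = 6.774650368
θ̈ = (g·sinθ − cosθ·temp)/(l·(4/3 − m·cos²θ/(M+m))) = -8.967362816
ẍ = temp − m·l·θ̈·cosθ/(M+m) = 7.840871832
Euler: x'=1.281381403+0.042007·-0.710003350=1.251556292, ẋ'=-0.710003350+0.042007·7.840871832=-0.380631847
       θ'=0.203186365+0.042007·1.407291567=0.262302462, θ̇'=1.407291567+0.042007·-8.967362816=1.030599557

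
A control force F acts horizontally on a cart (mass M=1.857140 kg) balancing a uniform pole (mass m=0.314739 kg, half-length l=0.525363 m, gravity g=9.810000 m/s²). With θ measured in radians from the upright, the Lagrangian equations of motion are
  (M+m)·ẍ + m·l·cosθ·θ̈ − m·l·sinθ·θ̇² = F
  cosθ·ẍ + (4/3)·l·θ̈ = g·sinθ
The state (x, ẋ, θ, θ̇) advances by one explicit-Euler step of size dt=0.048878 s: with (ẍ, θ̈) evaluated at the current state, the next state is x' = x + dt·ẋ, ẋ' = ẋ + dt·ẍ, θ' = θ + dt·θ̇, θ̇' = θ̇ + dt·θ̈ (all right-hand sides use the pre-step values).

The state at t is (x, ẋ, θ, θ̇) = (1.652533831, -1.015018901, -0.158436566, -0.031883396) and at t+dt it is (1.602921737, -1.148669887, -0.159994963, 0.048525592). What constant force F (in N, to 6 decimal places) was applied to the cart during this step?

ẍ = (ẋ'−ẋ)/dt = (-1.148669887−-1.015018901)/0.048878 = -2.734379
θ̈ = (θ̇'−θ̇)/dt = (0.048525592−-0.031883396)/0.048878 = 1.645096
sinθ=-0.157775, cosθ=0.987475
F = (M+m)·ẍ + m·l·cosθ·θ̈ − m·l·sinθ·θ̇² = -5.938741 + 0.268613 − -0.000027 = -5.670101

F = -5.670101 N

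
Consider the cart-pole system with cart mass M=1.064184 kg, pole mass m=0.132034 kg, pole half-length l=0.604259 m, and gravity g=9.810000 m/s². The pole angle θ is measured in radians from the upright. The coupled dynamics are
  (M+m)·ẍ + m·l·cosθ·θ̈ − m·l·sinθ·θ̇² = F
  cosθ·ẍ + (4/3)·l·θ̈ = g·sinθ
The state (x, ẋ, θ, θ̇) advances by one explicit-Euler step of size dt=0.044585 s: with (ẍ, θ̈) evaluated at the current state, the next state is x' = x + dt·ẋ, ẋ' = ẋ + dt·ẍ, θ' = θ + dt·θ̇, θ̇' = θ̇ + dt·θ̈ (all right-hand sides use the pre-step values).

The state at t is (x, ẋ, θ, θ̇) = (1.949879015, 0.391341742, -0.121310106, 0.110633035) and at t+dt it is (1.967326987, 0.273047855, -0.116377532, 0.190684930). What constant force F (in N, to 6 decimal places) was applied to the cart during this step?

ẍ = (ẋ'−ẋ)/dt = (0.273047855−0.391341742)/0.044585 = -2.653222
θ̈ = (θ̇'−θ̇)/dt = (0.190684930−0.110633035)/0.044585 = 1.795489
sinθ=-0.121013, cosθ=0.992651
F = (M+m)·ẍ + m·l·cosθ·θ̈ − m·l·sinθ·θ̇² = -3.173831 + 0.142196 − -0.000118 = -3.031517

F = -3.031517 N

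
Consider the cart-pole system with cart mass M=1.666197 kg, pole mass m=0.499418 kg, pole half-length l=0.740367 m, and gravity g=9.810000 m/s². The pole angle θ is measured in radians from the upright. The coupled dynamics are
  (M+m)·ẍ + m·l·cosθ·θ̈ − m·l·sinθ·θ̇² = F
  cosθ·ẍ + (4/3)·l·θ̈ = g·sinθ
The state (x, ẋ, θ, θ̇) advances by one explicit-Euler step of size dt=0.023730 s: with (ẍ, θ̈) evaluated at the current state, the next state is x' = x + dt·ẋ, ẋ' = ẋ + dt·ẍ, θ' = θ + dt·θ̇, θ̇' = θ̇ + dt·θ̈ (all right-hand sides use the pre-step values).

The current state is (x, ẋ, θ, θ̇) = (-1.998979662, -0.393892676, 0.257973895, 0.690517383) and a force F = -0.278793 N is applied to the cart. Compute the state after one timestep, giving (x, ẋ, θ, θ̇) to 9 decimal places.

sinθ=0.255122018, cosθ=0.966908866
temp = (F + m·l·θ̇²·sinθ)/(M+m) = (-0.278793 + 0.044978857)/2.165615 = -0.107966625
θ̈ = (g·sinθ − cosθ·temp)/(l·(4/3 − m·cos²θ/(M+m))) = 3.150505635
ẍ = temp − m·l·θ̈·cosθ/(M+m) = -0.628077335
Euler: x'=-1.998979662+0.023730·-0.393892676=-2.008326735, ẋ'=-0.393892676+0.023730·-0.628077335=-0.408796951
       θ'=0.257973895+0.023730·0.690517383=0.274359872, θ̇'=0.690517383+0.023730·3.150505635=0.765278882

(-2.008326735, -0.408796951, 0.274359872, 0.765278882)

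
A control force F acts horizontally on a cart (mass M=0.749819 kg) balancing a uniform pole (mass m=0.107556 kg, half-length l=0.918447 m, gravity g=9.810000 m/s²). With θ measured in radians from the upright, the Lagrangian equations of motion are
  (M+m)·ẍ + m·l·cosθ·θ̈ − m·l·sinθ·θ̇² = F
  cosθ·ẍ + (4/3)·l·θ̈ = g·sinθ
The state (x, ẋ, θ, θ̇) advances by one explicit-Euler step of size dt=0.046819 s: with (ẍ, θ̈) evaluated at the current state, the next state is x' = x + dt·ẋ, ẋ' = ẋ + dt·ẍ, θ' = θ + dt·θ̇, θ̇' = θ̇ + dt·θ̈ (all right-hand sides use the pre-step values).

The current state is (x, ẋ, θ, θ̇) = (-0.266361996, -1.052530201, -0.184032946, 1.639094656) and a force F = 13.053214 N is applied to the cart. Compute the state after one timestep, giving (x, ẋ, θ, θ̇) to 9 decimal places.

sinθ=-0.182995895, cosθ=0.983113677
temp = (F + m·l·θ̇²·sinθ)/(M+m) = (13.053214 + -0.048566651)/0.857375 = 15.167980579
θ̈ = (g·sinθ − cosθ·temp)/(l·(4/3 − m·cos²θ/(M+m))) = -15.007621202
ẍ = temp − m·l·θ̈·cosθ/(M+m) = 16.867920309
Euler: x'=-0.266361996+0.046819·-1.052530201=-0.315640407, ẋ'=-1.052530201+0.046819·16.867920309=-0.262791040
       θ'=-0.184032946+0.046819·1.639094656=-0.107292173, θ̇'=1.639094656+0.046819·-15.007621202=0.936452839

(-0.315640407, -0.262791040, -0.107292173, 0.936452839)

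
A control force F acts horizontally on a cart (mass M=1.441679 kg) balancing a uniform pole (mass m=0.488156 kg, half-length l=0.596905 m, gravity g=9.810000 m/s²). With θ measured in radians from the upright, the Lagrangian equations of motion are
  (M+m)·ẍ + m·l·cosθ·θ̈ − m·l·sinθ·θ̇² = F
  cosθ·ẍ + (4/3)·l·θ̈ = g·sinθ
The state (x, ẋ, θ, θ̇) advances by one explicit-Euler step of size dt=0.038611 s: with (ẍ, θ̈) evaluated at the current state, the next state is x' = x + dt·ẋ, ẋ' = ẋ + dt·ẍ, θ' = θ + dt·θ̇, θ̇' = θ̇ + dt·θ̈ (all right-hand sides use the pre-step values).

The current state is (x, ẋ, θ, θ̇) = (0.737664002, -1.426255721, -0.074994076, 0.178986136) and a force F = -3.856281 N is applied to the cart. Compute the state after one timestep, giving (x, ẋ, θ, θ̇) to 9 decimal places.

(0.682594842, -1.514749362, -0.068083242, 0.254206306)

sinθ=-0.074923800, cosθ=0.997189262
temp = (F + m·l·θ̇²·sinθ)/(M+m) = (-3.856281 + -0.000699395)/1.929835 = -1.998606303
θ̈ = (g·sinθ − cosθ·temp)/(l·(4/3 − m·cos²θ/(M+m))) = 1.948153903
ẍ = temp − m·l·θ̈·cosθ/(M+m) = -2.291928228
Euler: x'=0.737664002+0.038611·-1.426255721=0.682594842, ẋ'=-1.426255721+0.038611·-2.291928228=-1.514749362
       θ'=-0.074994076+0.038611·0.178986136=-0.068083242, θ̇'=0.178986136+0.038611·1.948153903=0.254206306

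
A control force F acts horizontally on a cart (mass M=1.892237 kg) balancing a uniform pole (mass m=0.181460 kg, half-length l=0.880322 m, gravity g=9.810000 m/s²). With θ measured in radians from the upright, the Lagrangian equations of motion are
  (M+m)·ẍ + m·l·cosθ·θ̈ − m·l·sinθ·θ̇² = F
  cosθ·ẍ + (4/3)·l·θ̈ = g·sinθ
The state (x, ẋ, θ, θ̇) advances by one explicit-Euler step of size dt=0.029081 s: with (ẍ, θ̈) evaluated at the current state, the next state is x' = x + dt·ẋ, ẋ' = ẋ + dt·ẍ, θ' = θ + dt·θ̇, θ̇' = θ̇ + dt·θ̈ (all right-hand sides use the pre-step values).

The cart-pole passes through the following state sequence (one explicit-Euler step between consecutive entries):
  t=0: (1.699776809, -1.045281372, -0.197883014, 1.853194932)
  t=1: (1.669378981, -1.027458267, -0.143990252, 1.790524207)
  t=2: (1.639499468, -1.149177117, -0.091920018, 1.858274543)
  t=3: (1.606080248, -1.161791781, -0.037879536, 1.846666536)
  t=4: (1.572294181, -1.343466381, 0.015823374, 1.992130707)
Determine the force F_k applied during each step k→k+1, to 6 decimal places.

step 0→1:
  ẍ = (ẋ'−ẋ)/dt = (-1.027458267−-1.045281372)/0.029081 = 0.612878
  θ̈ = (θ̇'−θ̇)/dt = (1.790524207−1.853194932)/0.029081 = -2.155040
  sinθ=-0.196594, cosθ=0.980485
  F = (M+m)·ẍ + m·l·cosθ·θ̈ − m·l·sinθ·θ̇² = 1.270923 + -0.337535 − -0.107854 = 1.041242
step 1→2:
  ẍ = (ẋ'−ẋ)/dt = (-1.149177117−-1.027458267)/0.029081 = -4.185511
  θ̈ = (θ̇'−θ̇)/dt = (1.858274543−1.790524207)/0.029081 = 2.329711
  sinθ=-0.143493, cosθ=0.989651
  F = (M+m)·ẍ + m·l·cosθ·θ̈ − m·l·sinθ·θ̇² = -8.679482 + 0.368304 − -0.073488 = -8.237690
step 2→3:
  ẍ = (ẋ'−ẋ)/dt = (-1.161791781−-1.149177117)/0.029081 = -0.433777
  θ̈ = (θ̇'−θ̇)/dt = (1.846666536−1.858274543)/0.029081 = -0.399161
  sinθ=-0.091791, cosθ=0.995778
  F = (M+m)·ẍ + m·l·cosθ·θ̈ − m·l·sinθ·θ̇² = -0.899522 + -0.063494 − -0.050634 = -0.912382
step 3→4:
  ẍ = (ẋ'−ẋ)/dt = (-1.343466381−-1.161791781)/0.029081 = -6.247192
  θ̈ = (θ̇'−θ̇)/dt = (1.992130707−1.846666536)/0.029081 = 5.002035
  sinθ=-0.037870, cosθ=0.999283
  F = (M+m)·ẍ + m·l·cosθ·θ̈ − m·l·sinθ·θ̇² = -12.954784 + 0.798468 − -0.020630 = -12.135686

F_0 = 1.041242 N
F_1 = -8.237690 N
F_2 = -0.912382 N
F_3 = -12.135686 N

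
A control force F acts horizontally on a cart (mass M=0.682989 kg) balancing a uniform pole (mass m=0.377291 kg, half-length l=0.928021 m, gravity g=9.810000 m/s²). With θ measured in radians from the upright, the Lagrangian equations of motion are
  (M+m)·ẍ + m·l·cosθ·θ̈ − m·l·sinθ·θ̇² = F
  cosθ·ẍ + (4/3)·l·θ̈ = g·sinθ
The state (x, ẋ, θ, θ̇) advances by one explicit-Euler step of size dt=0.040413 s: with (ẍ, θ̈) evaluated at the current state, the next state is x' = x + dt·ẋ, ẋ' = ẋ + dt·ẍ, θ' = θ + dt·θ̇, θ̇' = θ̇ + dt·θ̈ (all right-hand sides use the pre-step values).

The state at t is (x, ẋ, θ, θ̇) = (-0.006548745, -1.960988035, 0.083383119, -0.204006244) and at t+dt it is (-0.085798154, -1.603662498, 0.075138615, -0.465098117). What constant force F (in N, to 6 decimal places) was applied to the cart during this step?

F = 7.119406 N

ẍ = (ẋ'−ẋ)/dt = (-1.603662498−-1.960988035)/0.040413 = 8.841846
θ̈ = (θ̇'−θ̇)/dt = (-0.465098117−-0.204006244)/0.040413 = -6.460591
sinθ=0.083287, cosθ=0.996526
F = (M+m)·ẍ + m·l·cosθ·θ̈ − m·l·sinθ·θ̇² = 9.374833 + -2.254213 − 0.001214 = 7.119406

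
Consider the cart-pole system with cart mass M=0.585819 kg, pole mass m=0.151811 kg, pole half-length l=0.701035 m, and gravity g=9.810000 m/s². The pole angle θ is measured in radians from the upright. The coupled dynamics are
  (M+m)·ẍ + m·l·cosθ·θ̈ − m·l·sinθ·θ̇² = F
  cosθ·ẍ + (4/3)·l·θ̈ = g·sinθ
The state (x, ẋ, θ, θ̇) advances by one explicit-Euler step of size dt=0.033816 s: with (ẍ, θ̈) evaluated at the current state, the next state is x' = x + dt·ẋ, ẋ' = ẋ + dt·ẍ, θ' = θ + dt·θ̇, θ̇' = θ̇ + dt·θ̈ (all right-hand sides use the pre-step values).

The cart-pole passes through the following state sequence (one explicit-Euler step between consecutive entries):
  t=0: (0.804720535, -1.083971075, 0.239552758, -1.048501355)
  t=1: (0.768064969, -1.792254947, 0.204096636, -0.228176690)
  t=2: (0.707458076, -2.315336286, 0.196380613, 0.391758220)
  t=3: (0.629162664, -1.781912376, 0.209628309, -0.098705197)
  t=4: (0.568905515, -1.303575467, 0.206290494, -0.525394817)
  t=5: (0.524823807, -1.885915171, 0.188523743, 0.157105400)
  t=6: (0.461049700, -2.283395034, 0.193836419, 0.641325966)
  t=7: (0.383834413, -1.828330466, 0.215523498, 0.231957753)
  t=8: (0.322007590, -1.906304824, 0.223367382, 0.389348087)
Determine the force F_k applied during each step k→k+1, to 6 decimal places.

F_0 = -12.969608 N
F_1 = -9.500573 N
F_2 = 10.118509 N
F_3 = 9.120301 N
F_4 = -10.606216 N
F_5 = -7.173814 N
F_6 = 8.653688 N
F_7 = -1.218208 N

step 0→1:
  ẍ = (ẋ'−ẋ)/dt = (-1.792254947−-1.083971075)/0.033816 = -20.945229
  θ̈ = (θ̇'−θ̇)/dt = (-0.228176690−-1.048501355)/0.033816 = 24.258477
  sinθ=0.237268, cosθ=0.971444
  F = (M+m)·ẍ + m·l·cosθ·θ̈ − m·l·sinθ·θ̇² = -15.449829 + 2.507982 − 0.027760 = -12.969608
step 1→2:
  ẍ = (ẋ'−ẋ)/dt = (-2.315336286−-1.792254947)/0.033816 = -15.468457
  θ̈ = (θ̇'−θ̇)/dt = (0.391758220−-0.228176690)/0.033816 = 18.332591
  sinθ=0.202683, cosθ=0.979244
  F = (M+m)·ẍ + m·l·cosθ·θ̈ − m·l·sinθ·θ̇² = -11.409998 + 1.910548 − 0.001123 = -9.500573
step 2→3:
  ẍ = (ẋ'−ẋ)/dt = (-1.781912376−-2.315336286)/0.033816 = 15.774305
  θ̈ = (θ̇'−θ̇)/dt = (-0.098705197−0.391758220)/0.033816 = -14.503886
  sinθ=0.195121, cosθ=0.980779
  F = (M+m)·ẍ + m·l·cosθ·θ̈ − m·l·sinθ·θ̇² = 11.635601 + -1.513905 − 0.003187 = 10.118509
step 3→4:
  ẍ = (ẋ'−ẋ)/dt = (-1.303575467−-1.781912376)/0.033816 = 14.145284
  θ̈ = (θ̇'−θ̇)/dt = (-0.525394817−-0.098705197)/0.033816 = -12.617980
  sinθ=0.208096, cosθ=0.978108
  F = (M+m)·ẍ + m·l·cosθ·θ̈ − m·l·sinθ·θ̇² = 10.433986 + -1.313469 − 0.000216 = 9.120301
step 4→5:
  ẍ = (ẋ'−ẋ)/dt = (-1.885915171−-1.303575467)/0.033816 = -17.220833
  θ̈ = (θ̇'−θ̇)/dt = (0.157105400−-0.525394817)/0.033816 = 20.182760
  sinθ=0.204830, cosθ=0.978797
  F = (M+m)·ẍ + m·l·cosθ·θ̈ − m·l·sinθ·θ̇² = -12.702603 + 2.102405 − 0.006017 = -10.606216
step 5→6:
  ẍ = (ẋ'−ẋ)/dt = (-2.283395034−-1.885915171)/0.033816 = -11.754195
  θ̈ = (θ̇'−θ̇)/dt = (0.641325966−0.157105400)/0.033816 = 14.319274
  sinθ=0.187409, cosθ=0.982282
  F = (M+m)·ẍ + m·l·cosθ·θ̈ − m·l·sinθ·θ̇² = -8.670247 + 1.496925 − 0.000492 = -7.173814
step 6→7:
  ẍ = (ẋ'−ẋ)/dt = (-1.828330466−-2.283395034)/0.033816 = 13.457079
  θ̈ = (θ̇'−θ̇)/dt = (0.231957753−0.641325966)/0.033816 = -12.105755
  sinθ=0.192625, cosθ=0.981272
  F = (M+m)·ẍ + m·l·cosθ·θ̈ − m·l·sinθ·θ̇² = 9.926345 + -1.264225 − 0.008432 = 8.653688
step 7→8:
  ẍ = (ẋ'−ẋ)/dt = (-1.906304824−-1.828330466)/0.033816 = -2.305842
  θ̈ = (θ̇'−θ̇)/dt = (0.389348087−0.231957753)/0.033816 = 4.654316
  sinθ=0.213859, cosθ=0.976865
  F = (M+m)·ẍ + m·l·cosθ·θ̈ − m·l·sinθ·θ̇² = -1.700858 + 0.483875 − 0.001225 = -1.218208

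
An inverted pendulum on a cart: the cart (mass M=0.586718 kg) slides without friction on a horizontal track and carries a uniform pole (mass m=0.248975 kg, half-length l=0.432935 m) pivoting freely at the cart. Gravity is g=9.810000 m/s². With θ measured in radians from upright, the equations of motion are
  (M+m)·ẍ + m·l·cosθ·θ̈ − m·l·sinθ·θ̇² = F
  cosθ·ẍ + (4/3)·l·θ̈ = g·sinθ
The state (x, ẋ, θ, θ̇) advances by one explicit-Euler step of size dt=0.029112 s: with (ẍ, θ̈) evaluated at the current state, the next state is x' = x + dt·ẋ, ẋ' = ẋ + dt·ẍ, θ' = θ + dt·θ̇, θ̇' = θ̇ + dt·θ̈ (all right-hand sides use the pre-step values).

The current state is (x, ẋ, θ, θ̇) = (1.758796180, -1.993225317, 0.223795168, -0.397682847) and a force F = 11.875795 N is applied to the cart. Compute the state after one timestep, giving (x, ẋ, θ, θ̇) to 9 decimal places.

(1.700769405, -1.485296076, 0.212217825, -1.145857639)

sinθ=0.221931737, cosθ=0.975062205
temp = (F + m·l·θ̇²·sinθ)/(M+m) = (11.875795 + 0.003783307)/0.835693 = 14.215242089
θ̈ = (g·sinθ − cosθ·temp)/(l·(4/3 − m·cos²θ/(M+m))) = -25.699876061
ẍ = temp − m·l·θ̈·cosθ/(M+m) = 17.447418271
Euler: x'=1.758796180+0.029112·-1.993225317=1.700769405, ẋ'=-1.993225317+0.029112·17.447418271=-1.485296076
       θ'=0.223795168+0.029112·-0.397682847=0.212217825, θ̇'=-0.397682847+0.029112·-25.699876061=-1.145857639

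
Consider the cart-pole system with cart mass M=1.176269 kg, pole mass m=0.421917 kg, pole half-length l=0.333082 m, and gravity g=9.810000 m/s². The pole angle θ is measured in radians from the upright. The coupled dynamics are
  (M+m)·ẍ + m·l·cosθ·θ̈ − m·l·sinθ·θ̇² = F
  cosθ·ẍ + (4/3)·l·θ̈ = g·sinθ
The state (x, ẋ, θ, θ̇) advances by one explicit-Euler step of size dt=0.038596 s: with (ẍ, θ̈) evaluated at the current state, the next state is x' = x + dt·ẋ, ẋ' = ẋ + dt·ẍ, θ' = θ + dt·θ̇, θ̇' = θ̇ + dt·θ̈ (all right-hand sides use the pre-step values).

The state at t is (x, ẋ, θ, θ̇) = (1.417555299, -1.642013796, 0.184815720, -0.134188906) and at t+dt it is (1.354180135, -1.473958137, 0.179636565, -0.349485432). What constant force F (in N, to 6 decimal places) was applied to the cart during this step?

ẍ = (ẋ'−ẋ)/dt = (-1.473958137−-1.642013796)/0.038596 = 4.354225
θ̈ = (θ̇'−θ̇)/dt = (-0.349485432−-0.134188906)/0.038596 = -5.578208
sinθ=0.183765, cosθ=0.982970
F = (M+m)·ẍ + m·l·cosθ·θ̈ − m·l·sinθ·θ̇² = 6.958861 + -0.770572 − 0.000465 = 6.187824

F = 6.187824 N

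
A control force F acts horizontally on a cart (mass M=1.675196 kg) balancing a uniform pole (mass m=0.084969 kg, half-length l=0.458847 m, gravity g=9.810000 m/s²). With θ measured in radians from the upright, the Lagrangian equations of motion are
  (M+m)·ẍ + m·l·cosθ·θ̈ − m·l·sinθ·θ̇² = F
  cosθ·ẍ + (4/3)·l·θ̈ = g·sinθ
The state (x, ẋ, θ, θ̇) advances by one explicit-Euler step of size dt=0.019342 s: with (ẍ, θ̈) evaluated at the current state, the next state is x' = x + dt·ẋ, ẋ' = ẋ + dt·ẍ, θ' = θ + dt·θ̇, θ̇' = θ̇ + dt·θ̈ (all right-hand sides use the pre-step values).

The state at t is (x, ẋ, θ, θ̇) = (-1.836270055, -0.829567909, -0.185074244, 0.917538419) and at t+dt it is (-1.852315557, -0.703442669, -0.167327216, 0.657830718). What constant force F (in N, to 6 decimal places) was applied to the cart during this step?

ẍ = (ẋ'−ẋ)/dt = (-0.703442669−-0.829567909)/0.019342 = 6.520796
θ̈ = (θ̇'−θ̇)/dt = (0.657830718−0.917538419)/0.019342 = -13.427138
sinθ=-0.184020, cosθ=0.982923
F = (M+m)·ẍ + m·l·cosθ·θ̈ − m·l·sinθ·θ̇² = 11.477677 + -0.514554 − -0.006040 = 10.969163

F = 10.969163 N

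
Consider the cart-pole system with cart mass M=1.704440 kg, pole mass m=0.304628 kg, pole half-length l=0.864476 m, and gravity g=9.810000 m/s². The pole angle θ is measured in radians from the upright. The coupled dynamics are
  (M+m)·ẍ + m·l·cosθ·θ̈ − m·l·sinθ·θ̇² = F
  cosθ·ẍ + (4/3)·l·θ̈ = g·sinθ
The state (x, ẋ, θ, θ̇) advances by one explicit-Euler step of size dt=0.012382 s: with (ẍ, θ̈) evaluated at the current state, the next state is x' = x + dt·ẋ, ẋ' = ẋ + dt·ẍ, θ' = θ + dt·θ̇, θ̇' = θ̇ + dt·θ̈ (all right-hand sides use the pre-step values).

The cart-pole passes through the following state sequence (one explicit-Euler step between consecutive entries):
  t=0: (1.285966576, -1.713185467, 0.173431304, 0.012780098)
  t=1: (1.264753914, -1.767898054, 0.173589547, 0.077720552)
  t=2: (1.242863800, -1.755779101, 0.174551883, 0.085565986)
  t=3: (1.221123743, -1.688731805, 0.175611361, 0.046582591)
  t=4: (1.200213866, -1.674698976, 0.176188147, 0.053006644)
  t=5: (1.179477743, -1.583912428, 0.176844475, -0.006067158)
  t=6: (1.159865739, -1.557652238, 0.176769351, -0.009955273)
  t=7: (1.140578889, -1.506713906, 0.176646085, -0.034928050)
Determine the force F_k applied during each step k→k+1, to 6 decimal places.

F_0 = -7.517065 N
F_1 = 2.130463 N
F_2 = 10.062058 N
F_3 = 2.411354 N
F_4 = 13.493690 N
F_5 = 4.179498 N
F_6 = 7.742253 N

step 0→1:
  ẍ = (ẋ'−ẋ)/dt = (-1.767898054−-1.713185467)/0.012382 = -4.418720
  θ̈ = (θ̇'−θ̇)/dt = (0.077720552−0.012780098)/0.012382 = 5.244747
  sinθ=0.172563, cosθ=0.984998
  F = (M+m)·ẍ + m·l·cosθ·θ̈ − m·l·sinθ·θ̇² = -8.877508 + 1.360451 − 0.000007 = -7.517065
step 1→2:
  ẍ = (ẋ'−ẋ)/dt = (-1.755779101−-1.767898054)/0.012382 = 0.978756
  θ̈ = (θ̇'−θ̇)/dt = (0.085565986−0.077720552)/0.012382 = 0.633616
  sinθ=0.172719, cosθ=0.984971
  F = (M+m)·ẍ + m·l·cosθ·θ̈ − m·l·sinθ·θ̇² = 1.966387 + 0.164351 − 0.000275 = 2.130463
step 2→3:
  ẍ = (ẋ'−ẋ)/dt = (-1.688731805−-1.755779101)/0.012382 = 5.414900
  θ̈ = (θ̇'−θ̇)/dt = (0.046582591−0.085565986)/0.012382 = -3.148392
  sinθ=0.173667, cosθ=0.984804
  F = (M+m)·ẍ + m·l·cosθ·θ̈ − m·l·sinθ·θ̇² = 10.878903 + -0.816510 − 0.000335 = 10.062058
step 3→4:
  ẍ = (ẋ'−ẋ)/dt = (-1.674698976−-1.688731805)/0.012382 = 1.133325
  θ̈ = (θ̇'−θ̇)/dt = (0.053006644−0.046582591)/0.012382 = 0.518822
  sinθ=0.174710, cosθ=0.984620
  F = (M+m)·ẍ + m·l·cosθ·θ̈ − m·l·sinθ·θ̇² = 2.276927 + 0.134527 − 0.000100 = 2.411354
step 4→5:
  ẍ = (ẋ'−ẋ)/dt = (-1.583912428−-1.674698976)/0.012382 = 7.332139
  θ̈ = (θ̇'−θ̇)/dt = (-0.006067158−0.053006644)/0.012382 = -4.770942
  sinθ=0.175278, cosθ=0.984519
  F = (M+m)·ẍ + m·l·cosθ·θ̈ − m·l·sinθ·θ̇² = 14.730766 + -1.236947 − 0.000130 = 13.493690
step 5→6:
  ẍ = (ẋ'−ẋ)/dt = (-1.557652238−-1.583912428)/0.012382 = 2.120836
  θ̈ = (θ̇'−θ̇)/dt = (-0.009955273−-0.006067158)/0.012382 = -0.314014
  sinθ=0.175924, cosθ=0.984404
  F = (M+m)·ẍ + m·l·cosθ·θ̈ − m·l·sinθ·θ̇² = 4.260903 + -0.081404 − 0.000002 = 4.179498
step 6→7:
  ẍ = (ẋ'−ẋ)/dt = (-1.506713906−-1.557652238)/0.012382 = 4.113902
  θ̈ = (θ̇'−θ̇)/dt = (-0.034928050−-0.009955273)/0.012382 = -2.016861
  sinθ=0.175850, cosθ=0.984417
  F = (M+m)·ẍ + m·l·cosθ·θ̈ − m·l·sinθ·θ̇² = 8.265109 + -0.522851 − 0.000005 = 7.742253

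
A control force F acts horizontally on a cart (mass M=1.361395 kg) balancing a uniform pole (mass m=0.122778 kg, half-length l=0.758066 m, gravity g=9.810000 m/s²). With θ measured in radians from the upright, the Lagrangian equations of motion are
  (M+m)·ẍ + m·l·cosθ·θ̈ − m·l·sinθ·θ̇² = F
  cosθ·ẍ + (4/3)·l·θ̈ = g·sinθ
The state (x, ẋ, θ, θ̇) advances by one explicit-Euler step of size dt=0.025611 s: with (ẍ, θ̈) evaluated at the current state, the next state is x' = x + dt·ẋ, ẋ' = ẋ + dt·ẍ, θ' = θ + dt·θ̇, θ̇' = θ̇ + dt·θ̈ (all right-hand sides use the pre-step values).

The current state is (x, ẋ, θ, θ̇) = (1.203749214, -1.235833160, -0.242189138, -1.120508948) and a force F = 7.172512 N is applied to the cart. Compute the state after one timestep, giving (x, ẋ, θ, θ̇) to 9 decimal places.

(1.172098291, -1.101035729, -0.270886493, -1.309594242)

sinθ=-0.239828448, cosθ=0.970815284
temp = (F + m·l·θ̇²·sinθ)/(M+m) = (7.172512 + -0.028025859)/1.484173 = 4.813782586
θ̈ = (g·sinθ − cosθ·temp)/(l·(4/3 − m·cos²θ/(M+m))) = -7.382971933
ẍ = temp − m·l·θ̈·cosθ/(M+m) = 5.263263100
Euler: x'=1.203749214+0.025611·-1.235833160=1.172098291, ẋ'=-1.235833160+0.025611·5.263263100=-1.101035729
       θ'=-0.242189138+0.025611·-1.120508948=-0.270886493, θ̇'=-1.120508948+0.025611·-7.382971933=-1.309594242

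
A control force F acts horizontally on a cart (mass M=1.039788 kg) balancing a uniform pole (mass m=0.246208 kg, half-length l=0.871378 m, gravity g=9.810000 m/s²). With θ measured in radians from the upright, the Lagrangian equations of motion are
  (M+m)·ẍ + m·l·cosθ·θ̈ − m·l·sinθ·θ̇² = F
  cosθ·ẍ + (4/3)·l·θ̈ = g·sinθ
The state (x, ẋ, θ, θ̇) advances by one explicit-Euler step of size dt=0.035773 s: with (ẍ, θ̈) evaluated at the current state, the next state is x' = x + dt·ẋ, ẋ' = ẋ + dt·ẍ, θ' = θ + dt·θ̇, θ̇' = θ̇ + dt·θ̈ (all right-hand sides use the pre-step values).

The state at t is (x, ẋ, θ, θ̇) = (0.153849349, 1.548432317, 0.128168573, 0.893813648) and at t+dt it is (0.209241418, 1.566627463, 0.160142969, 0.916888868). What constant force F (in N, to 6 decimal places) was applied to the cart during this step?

F = 0.769439 N

ẍ = (ẋ'−ẋ)/dt = (1.566627463−1.548432317)/0.035773 = 0.508628
θ̈ = (θ̇'−θ̇)/dt = (0.916888868−0.893813648)/0.035773 = 0.645046
sinθ=0.127818, cosθ=0.991798
F = (M+m)·ẍ + m·l·cosθ·θ̈ − m·l·sinθ·θ̇² = 0.654093 + 0.137253 − 0.021908 = 0.769439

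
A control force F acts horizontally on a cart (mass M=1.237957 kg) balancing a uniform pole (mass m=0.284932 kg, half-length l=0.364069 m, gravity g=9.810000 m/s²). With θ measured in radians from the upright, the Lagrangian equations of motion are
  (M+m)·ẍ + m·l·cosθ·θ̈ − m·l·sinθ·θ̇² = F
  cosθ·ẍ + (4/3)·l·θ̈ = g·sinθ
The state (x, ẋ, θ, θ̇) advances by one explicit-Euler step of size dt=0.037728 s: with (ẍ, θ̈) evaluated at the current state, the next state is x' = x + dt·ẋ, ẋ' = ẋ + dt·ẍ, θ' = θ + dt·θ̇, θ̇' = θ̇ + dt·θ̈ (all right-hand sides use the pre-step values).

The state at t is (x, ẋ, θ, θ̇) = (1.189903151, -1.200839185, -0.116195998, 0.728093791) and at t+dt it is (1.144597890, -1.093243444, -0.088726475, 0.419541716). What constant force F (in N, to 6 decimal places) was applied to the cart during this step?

ẍ = (ẋ'−ẋ)/dt = (-1.093243444−-1.200839185)/0.037728 = 2.851880
θ̈ = (θ̇'−θ̇)/dt = (0.419541716−0.728093791)/0.037728 = -8.178331
sinθ=-0.115935, cosθ=0.993257
F = (M+m)·ẍ + m·l·cosθ·θ̈ − m·l·sinθ·θ̇² = 4.343097 + -0.842658 − -0.006375 = 3.506815

F = 3.506815 N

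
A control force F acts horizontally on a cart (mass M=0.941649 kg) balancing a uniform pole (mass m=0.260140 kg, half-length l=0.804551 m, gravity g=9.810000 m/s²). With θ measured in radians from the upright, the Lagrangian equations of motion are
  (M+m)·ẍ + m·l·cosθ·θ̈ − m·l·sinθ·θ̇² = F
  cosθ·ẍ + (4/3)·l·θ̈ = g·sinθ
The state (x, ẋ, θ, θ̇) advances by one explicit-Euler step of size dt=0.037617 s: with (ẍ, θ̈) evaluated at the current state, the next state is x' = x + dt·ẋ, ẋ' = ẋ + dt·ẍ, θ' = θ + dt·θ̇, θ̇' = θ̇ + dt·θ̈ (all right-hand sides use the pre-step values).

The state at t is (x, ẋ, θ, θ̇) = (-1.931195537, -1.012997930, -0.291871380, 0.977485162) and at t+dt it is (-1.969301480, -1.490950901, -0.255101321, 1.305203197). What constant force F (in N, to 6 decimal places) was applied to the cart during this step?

F = -13.465850 N

ẍ = (ẋ'−ẋ)/dt = (-1.490950901−-1.012997930)/0.037617 = -12.705771
θ̈ = (θ̇'−θ̇)/dt = (1.305203197−0.977485162)/0.037617 = 8.711966
sinθ=-0.287745, cosθ=0.957707
F = (M+m)·ẍ + m·l·cosθ·θ̈ − m·l·sinθ·θ̇² = -15.269655 + 1.746263 − -0.057543 = -13.465850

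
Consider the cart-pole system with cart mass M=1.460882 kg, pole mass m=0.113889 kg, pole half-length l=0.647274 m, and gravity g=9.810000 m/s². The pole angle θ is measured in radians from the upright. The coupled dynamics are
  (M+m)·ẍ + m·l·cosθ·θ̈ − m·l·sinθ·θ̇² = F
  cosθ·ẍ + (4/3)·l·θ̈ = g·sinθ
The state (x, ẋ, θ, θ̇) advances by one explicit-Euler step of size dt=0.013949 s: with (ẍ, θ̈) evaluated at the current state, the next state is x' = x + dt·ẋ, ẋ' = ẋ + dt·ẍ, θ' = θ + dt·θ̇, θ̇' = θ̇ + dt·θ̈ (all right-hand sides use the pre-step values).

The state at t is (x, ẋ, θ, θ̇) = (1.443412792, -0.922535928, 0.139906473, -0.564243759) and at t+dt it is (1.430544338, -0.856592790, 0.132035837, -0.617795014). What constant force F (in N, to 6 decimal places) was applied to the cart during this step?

ẍ = (ẋ'−ẋ)/dt = (-0.856592790−-0.922535928)/0.013949 = 4.727446
θ̈ = (θ̇'−θ̇)/dt = (-0.617795014−-0.564243759)/0.013949 = -3.839075
sinθ=0.139451, cosθ=0.990229
F = (M+m)·ẍ + m·l·cosθ·θ̈ − m·l·sinθ·θ̇² = 7.444644 + -0.280241 − 0.003273 = 7.161130

F = 7.161130 N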